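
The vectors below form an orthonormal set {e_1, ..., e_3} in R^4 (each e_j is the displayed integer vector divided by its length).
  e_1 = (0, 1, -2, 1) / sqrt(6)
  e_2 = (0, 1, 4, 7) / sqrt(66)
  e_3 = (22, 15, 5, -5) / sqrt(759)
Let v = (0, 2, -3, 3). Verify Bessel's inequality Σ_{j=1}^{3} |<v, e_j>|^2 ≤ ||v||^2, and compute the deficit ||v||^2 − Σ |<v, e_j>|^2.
Σ |<v, e_j>|^2 = 22; ||v||^2 = 22; deficit = 0

Write each e_j = u_j / sqrt(<u_j, u_j>) where u_j is the displayed integer vector. Then <v, e_j> = <v, u_j> / sqrt(<u_j, u_j>), so |<v, e_j>|^2 = <v, u_j>^2 / <u_j, u_j>.
Coefficients: <v, e_1> = 11/sqrt(6), <v, e_2> = 11/sqrt(66), <v, e_3> = 0/sqrt(759).
Square and sum: Σ |<v, e_j>|^2 = 22.
Compute ||v||^2 = v·v = 22.
Deficit = 22 − 22 = 0 ≥ 0, confirming Bessel's inequality. (The deficit equals ||v − Σ <v,e_j> e_j||^2, the squared distance from v to span{e_j}.)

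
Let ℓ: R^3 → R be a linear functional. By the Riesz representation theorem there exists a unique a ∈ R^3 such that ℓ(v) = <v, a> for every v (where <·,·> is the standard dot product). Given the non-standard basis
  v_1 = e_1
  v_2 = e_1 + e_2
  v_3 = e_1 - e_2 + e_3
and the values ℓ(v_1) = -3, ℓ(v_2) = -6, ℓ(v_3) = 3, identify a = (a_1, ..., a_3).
a = (-3, -3, 3)

Write a = (a_1, ..., a_3) in the standard basis. For each basis vector v_i, ℓ(v_i) = <v_i, a> is a linear equation in the a_j's. Collect the n equations into a matrix system V a = ℓ, where row i of V is v_i (expressed in the standard basis). Since V is invertible (lower-triangular with 1s on the diagonal, up to permutation), solve by back-substitution:
  V =
[[1, 0, 0],
 [1, 1, 0],
 [1, -1, 1]]
  V a = (-3, -6, 3)
Solving gives a = (-3, -3, 3).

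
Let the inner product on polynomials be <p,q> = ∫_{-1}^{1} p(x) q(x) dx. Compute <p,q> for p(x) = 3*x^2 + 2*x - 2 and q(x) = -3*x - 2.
<p,q> = 0

Expand the product: p(x)·q(x) = -9*x^3 - 12*x^2 + 2*x + 4.
∫_{-1}^{1} of each monomial x^k gives [2/(k+1) if k even, 0 if k odd]. Integrating term-by-term (or equivalently evaluating the antiderivative F(x) = -9*x^4/4 - 4*x^3 + x^2 + 4*x at the endpoints):
  F(1) − F(−1) = -5/4 − (-5/4) = 0.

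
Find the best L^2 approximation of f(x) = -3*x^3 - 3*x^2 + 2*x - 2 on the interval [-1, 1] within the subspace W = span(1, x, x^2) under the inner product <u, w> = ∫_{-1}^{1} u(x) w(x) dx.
g(x) = -3*x^2 + x/5 - 2

The best approximation g ∈ W is the orthogonal projection of f onto W. Writing g = a_0 + a_1 x + a_2 x^2, the coefficients solve the normal equations G · a = b where
  G_{ij} = <φ_i, φ_j> and b_i = <f, φ_i>, with φ_0 = 1, φ_1 = x, φ_2 = x^2.
G =
  [2, 0, 2/3]
  [0, 2/3, 0]
  [2/3, 0, 2/5],
b = (-6, 2/15, -38/15).
Solving gives a_0 = -2, a_1 = 1/5, a_2 = -3, so
  g(x) = -3*x^2 + x/5 - 2.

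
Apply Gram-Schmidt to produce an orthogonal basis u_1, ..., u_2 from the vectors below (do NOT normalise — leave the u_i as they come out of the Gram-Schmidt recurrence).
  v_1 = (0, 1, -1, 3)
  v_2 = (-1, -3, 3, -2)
Orthogonal basis:
  u_1 = (0, 1, -1, 3)
  u_2 = (-1, -21/11, 21/11, 14/11)

Apply the Gram-Schmidt recurrence
  u_1 = v_1
  u_i = v_i − Σ_{j<i} ((v_i · u_j) / (u_j · u_j)) · u_j.

Step by step this gives:
  u_1 = (0, 1, -1, 3)
  u_2 = (-1, -21/11, 21/11, 14/11)

Orthogonality check:
  u_2 · u_1 = 0 (should be 0)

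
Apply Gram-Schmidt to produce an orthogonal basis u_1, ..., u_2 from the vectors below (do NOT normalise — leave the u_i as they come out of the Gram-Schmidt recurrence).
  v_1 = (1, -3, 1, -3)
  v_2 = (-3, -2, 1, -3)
Orthogonal basis:
  u_1 = (1, -3, 1, -3)
  u_2 = (-73/20, -1/20, 7/20, -21/20)

Apply the Gram-Schmidt recurrence
  u_1 = v_1
  u_i = v_i − Σ_{j<i} ((v_i · u_j) / (u_j · u_j)) · u_j.

Step by step this gives:
  u_1 = (1, -3, 1, -3)
  u_2 = (-73/20, -1/20, 7/20, -21/20)

Orthogonality check:
  u_2 · u_1 = 0 (should be 0)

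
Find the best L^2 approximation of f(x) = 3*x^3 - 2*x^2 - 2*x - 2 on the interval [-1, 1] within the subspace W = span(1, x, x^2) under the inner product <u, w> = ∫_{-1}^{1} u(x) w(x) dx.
g(x) = -2*x^2 - x/5 - 2

The best approximation g ∈ W is the orthogonal projection of f onto W. Writing g = a_0 + a_1 x + a_2 x^2, the coefficients solve the normal equations G · a = b where
  G_{ij} = <φ_i, φ_j> and b_i = <f, φ_i>, with φ_0 = 1, φ_1 = x, φ_2 = x^2.
G =
  [2, 0, 2/3]
  [0, 2/3, 0]
  [2/3, 0, 2/5],
b = (-16/3, -2/15, -32/15).
Solving gives a_0 = -2, a_1 = -1/5, a_2 = -2, so
  g(x) = -2*x^2 - x/5 - 2.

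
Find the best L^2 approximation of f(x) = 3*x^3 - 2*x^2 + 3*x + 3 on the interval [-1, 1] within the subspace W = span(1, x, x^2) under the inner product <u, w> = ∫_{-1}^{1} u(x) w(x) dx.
g(x) = -2*x^2 + 24*x/5 + 3

The best approximation g ∈ W is the orthogonal projection of f onto W. Writing g = a_0 + a_1 x + a_2 x^2, the coefficients solve the normal equations G · a = b where
  G_{ij} = <φ_i, φ_j> and b_i = <f, φ_i>, with φ_0 = 1, φ_1 = x, φ_2 = x^2.
G =
  [2, 0, 2/3]
  [0, 2/3, 0]
  [2/3, 0, 2/5],
b = (14/3, 16/5, 6/5).
Solving gives a_0 = 3, a_1 = 24/5, a_2 = -2, so
  g(x) = -2*x^2 + 24*x/5 + 3.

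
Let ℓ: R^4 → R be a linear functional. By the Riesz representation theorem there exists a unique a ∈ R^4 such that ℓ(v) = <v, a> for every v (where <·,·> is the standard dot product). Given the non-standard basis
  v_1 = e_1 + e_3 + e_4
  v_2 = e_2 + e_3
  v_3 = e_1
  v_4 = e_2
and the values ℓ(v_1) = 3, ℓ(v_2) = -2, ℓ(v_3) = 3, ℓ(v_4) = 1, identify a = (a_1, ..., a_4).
a = (3, 1, -3, 3)

Write a = (a_1, ..., a_4) in the standard basis. For each basis vector v_i, ℓ(v_i) = <v_i, a> is a linear equation in the a_j's. Collect the n equations into a matrix system V a = ℓ, where row i of V is v_i (expressed in the standard basis). Since V is invertible (lower-triangular with 1s on the diagonal, up to permutation), solve by back-substitution:
  V =
[[1, 0, 1, 1],
 [0, 1, 1, 0],
 [1, 0, 0, 0],
 [0, 1, 0, 0]]
  V a = (3, -2, 3, 1)
Solving gives a = (3, 1, -3, 3).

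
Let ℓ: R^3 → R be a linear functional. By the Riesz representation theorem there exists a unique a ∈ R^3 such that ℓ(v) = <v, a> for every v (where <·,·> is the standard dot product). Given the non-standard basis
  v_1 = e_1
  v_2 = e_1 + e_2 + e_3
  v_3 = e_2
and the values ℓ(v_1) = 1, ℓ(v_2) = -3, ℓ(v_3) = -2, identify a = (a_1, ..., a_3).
a = (1, -2, -2)

Write a = (a_1, ..., a_3) in the standard basis. For each basis vector v_i, ℓ(v_i) = <v_i, a> is a linear equation in the a_j's. Collect the n equations into a matrix system V a = ℓ, where row i of V is v_i (expressed in the standard basis). Since V is invertible (lower-triangular with 1s on the diagonal, up to permutation), solve by back-substitution:
  V =
[[1, 0, 0],
 [1, 1, 1],
 [0, 1, 0]]
  V a = (1, -3, -2)
Solving gives a = (1, -2, -2).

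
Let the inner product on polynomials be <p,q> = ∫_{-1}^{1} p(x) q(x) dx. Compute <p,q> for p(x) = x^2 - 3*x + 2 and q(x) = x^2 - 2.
<p,q> = -38/5

Expand the product: p(x)·q(x) = x^4 - 3*x^3 + 6*x - 4.
∫_{-1}^{1} of each monomial x^k gives [2/(k+1) if k even, 0 if k odd]. Integrating term-by-term (or equivalently evaluating the antiderivative F(x) = x^5/5 - 3*x^4/4 + 3*x^2 - 4*x at the endpoints):
  F(1) − F(−1) = -31/20 − (121/20) = -38/5.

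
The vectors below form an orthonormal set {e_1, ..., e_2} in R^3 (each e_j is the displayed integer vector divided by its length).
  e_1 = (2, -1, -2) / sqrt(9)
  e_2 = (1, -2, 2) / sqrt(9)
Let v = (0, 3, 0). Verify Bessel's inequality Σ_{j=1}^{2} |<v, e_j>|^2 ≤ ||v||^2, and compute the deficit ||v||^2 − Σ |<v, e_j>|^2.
Σ |<v, e_j>|^2 = 5; ||v||^2 = 9; deficit = 4

Write each e_j = u_j / sqrt(<u_j, u_j>) where u_j is the displayed integer vector. Then <v, e_j> = <v, u_j> / sqrt(<u_j, u_j>), so |<v, e_j>|^2 = <v, u_j>^2 / <u_j, u_j>.
Coefficients: <v, e_1> = -3/sqrt(9), <v, e_2> = -6/sqrt(9).
Square and sum: Σ |<v, e_j>|^2 = 5.
Compute ||v||^2 = v·v = 9.
Deficit = 9 − 5 = 4 ≥ 0, confirming Bessel's inequality. (The deficit equals ||v − Σ <v,e_j> e_j||^2, the squared distance from v to span{e_j}.)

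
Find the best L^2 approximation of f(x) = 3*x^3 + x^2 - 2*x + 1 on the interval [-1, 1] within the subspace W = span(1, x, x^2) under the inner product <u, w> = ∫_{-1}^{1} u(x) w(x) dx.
g(x) = x^2 - x/5 + 1

The best approximation g ∈ W is the orthogonal projection of f onto W. Writing g = a_0 + a_1 x + a_2 x^2, the coefficients solve the normal equations G · a = b where
  G_{ij} = <φ_i, φ_j> and b_i = <f, φ_i>, with φ_0 = 1, φ_1 = x, φ_2 = x^2.
G =
  [2, 0, 2/3]
  [0, 2/3, 0]
  [2/3, 0, 2/5],
b = (8/3, -2/15, 16/15).
Solving gives a_0 = 1, a_1 = -1/5, a_2 = 1, so
  g(x) = x^2 - x/5 + 1.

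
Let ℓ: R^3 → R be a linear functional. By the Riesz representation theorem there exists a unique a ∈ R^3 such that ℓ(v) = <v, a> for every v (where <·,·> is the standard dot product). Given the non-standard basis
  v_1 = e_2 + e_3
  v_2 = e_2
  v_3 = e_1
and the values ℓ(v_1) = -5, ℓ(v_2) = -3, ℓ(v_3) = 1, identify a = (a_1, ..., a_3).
a = (1, -3, -2)

Write a = (a_1, ..., a_3) in the standard basis. For each basis vector v_i, ℓ(v_i) = <v_i, a> is a linear equation in the a_j's. Collect the n equations into a matrix system V a = ℓ, where row i of V is v_i (expressed in the standard basis). Since V is invertible (lower-triangular with 1s on the diagonal, up to permutation), solve by back-substitution:
  V =
[[0, 1, 1],
 [0, 1, 0],
 [1, 0, 0]]
  V a = (-5, -3, 1)
Solving gives a = (1, -3, -2).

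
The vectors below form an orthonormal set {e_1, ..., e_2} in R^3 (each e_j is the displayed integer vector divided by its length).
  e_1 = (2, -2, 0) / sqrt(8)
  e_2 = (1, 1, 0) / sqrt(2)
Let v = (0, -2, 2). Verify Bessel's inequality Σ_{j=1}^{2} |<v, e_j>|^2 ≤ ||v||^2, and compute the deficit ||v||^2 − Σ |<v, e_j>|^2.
Σ |<v, e_j>|^2 = 4; ||v||^2 = 8; deficit = 4

Write each e_j = u_j / sqrt(<u_j, u_j>) where u_j is the displayed integer vector. Then <v, e_j> = <v, u_j> / sqrt(<u_j, u_j>), so |<v, e_j>|^2 = <v, u_j>^2 / <u_j, u_j>.
Coefficients: <v, e_1> = 4/sqrt(8), <v, e_2> = -2/sqrt(2).
Square and sum: Σ |<v, e_j>|^2 = 4.
Compute ||v||^2 = v·v = 8.
Deficit = 8 − 4 = 4 ≥ 0, confirming Bessel's inequality. (The deficit equals ||v − Σ <v,e_j> e_j||^2, the squared distance from v to span{e_j}.)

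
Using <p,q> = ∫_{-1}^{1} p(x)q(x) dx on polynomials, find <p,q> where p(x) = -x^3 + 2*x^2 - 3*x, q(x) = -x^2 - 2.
<p,q> = -52/15

Expand the product: p(x)·q(x) = x^5 - 2*x^4 + 5*x^3 - 4*x^2 + 6*x.
∫_{-1}^{1} of each monomial x^k gives [2/(k+1) if k even, 0 if k odd]. Integrating term-by-term (or equivalently evaluating the antiderivative F(x) = x^6/6 - 2*x^5/5 + 5*x^4/4 - 4*x^3/3 + 3*x^2 at the endpoints):
  F(1) − F(−1) = 161/60 − (123/20) = -52/15.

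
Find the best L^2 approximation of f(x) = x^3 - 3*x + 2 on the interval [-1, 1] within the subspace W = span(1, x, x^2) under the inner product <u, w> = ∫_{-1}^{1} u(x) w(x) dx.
g(x) = 2 - 12*x/5

The best approximation g ∈ W is the orthogonal projection of f onto W. Writing g = a_0 + a_1 x + a_2 x^2, the coefficients solve the normal equations G · a = b where
  G_{ij} = <φ_i, φ_j> and b_i = <f, φ_i>, with φ_0 = 1, φ_1 = x, φ_2 = x^2.
G =
  [2, 0, 2/3]
  [0, 2/3, 0]
  [2/3, 0, 2/5],
b = (4, -8/5, 4/3).
Solving gives a_0 = 2, a_1 = -12/5, a_2 = 0, so
  g(x) = 2 - 12*x/5.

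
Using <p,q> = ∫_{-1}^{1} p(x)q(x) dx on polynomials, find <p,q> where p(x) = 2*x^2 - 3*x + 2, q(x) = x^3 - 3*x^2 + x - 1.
<p,q> = -224/15

Expand the product: p(x)·q(x) = 2*x^5 - 9*x^4 + 13*x^3 - 11*x^2 + 5*x - 2.
∫_{-1}^{1} of each monomial x^k gives [2/(k+1) if k even, 0 if k odd]. Integrating term-by-term (or equivalently evaluating the antiderivative F(x) = x^6/3 - 9*x^5/5 + 13*x^4/4 - 11*x^3/3 + 5*x^2/2 - 2*x at the endpoints):
  F(1) − F(−1) = -83/60 − (271/20) = -224/15.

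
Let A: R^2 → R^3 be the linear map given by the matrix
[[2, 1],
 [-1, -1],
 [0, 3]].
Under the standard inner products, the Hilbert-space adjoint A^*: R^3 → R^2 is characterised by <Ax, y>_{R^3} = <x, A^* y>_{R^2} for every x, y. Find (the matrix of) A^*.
A^* = A^T =
[[2, -1, 0],
 [1, -1, 3]]

For real matrices with standard dot products, the defining identity <Ax, y> = <x, A^* y> gives (Ax)^T y = x^T (A^*) y, i.e. x^T A^T y = x^T (A^*) y. Since this holds for all x, y, we must have A^* = A^T. Therefore
A^* =
[[2, -1, 0],
 [1, -1, 3]].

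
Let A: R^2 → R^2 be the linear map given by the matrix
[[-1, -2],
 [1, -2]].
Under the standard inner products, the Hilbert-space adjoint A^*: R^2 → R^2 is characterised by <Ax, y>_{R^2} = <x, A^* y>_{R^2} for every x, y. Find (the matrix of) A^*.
A^* = A^T =
[[-1, 1],
 [-2, -2]]

For real matrices with standard dot products, the defining identity <Ax, y> = <x, A^* y> gives (Ax)^T y = x^T (A^*) y, i.e. x^T A^T y = x^T (A^*) y. Since this holds for all x, y, we must have A^* = A^T. Therefore
A^* =
[[-1, 1],
 [-2, -2]].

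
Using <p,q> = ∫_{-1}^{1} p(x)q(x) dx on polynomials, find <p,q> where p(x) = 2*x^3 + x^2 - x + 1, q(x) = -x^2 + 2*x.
<p,q> = -4/5

Expand the product: p(x)·q(x) = -2*x^5 + 3*x^4 + 3*x^3 - 3*x^2 + 2*x.
∫_{-1}^{1} of each monomial x^k gives [2/(k+1) if k even, 0 if k odd]. Integrating term-by-term (or equivalently evaluating the antiderivative F(x) = -x^6/3 + 3*x^5/5 + 3*x^4/4 - x^3 + x^2 at the endpoints):
  F(1) − F(−1) = 61/60 − (109/60) = -4/5.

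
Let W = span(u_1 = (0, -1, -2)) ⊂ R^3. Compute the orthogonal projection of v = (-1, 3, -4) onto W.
proj_W(v) = (0, -1, -2)

Set up U = [u_1 | ... | u_1] ∈ R^(3×1). The projector onto W = col(U) is P = U (U^T U)^(-1) U^T.
Compute U^T U =
  [5],
and U^T v = (5).
Solve U^T U · c = U^T v for the coefficients: c = (1). The projection is proj_W(v) = U c.
Check: (v - proj_W(v)) · u_1 = 0  (should be 0).
Result: proj_W(v) = (0, -1, -2).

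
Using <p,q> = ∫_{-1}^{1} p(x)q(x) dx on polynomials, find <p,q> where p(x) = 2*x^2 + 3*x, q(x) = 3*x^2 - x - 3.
<p,q> = -18/5

Expand the product: p(x)·q(x) = 6*x^4 + 7*x^3 - 9*x^2 - 9*x.
∫_{-1}^{1} of each monomial x^k gives [2/(k+1) if k even, 0 if k odd]. Integrating term-by-term (or equivalently evaluating the antiderivative F(x) = 6*x^5/5 + 7*x^4/4 - 3*x^3 - 9*x^2/2 at the endpoints):
  F(1) − F(−1) = -91/20 − (-19/20) = -18/5.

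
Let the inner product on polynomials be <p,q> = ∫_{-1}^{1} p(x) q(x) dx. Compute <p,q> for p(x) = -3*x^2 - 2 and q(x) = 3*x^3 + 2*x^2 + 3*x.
<p,q> = -76/15

Expand the product: p(x)·q(x) = -9*x^5 - 6*x^4 - 15*x^3 - 4*x^2 - 6*x.
∫_{-1}^{1} of each monomial x^k gives [2/(k+1) if k even, 0 if k odd]. Integrating term-by-term (or equivalently evaluating the antiderivative F(x) = -3*x^6/2 - 6*x^5/5 - 15*x^4/4 - 4*x^3/3 - 3*x^2 at the endpoints):
  F(1) − F(−1) = -647/60 − (-343/60) = -76/15.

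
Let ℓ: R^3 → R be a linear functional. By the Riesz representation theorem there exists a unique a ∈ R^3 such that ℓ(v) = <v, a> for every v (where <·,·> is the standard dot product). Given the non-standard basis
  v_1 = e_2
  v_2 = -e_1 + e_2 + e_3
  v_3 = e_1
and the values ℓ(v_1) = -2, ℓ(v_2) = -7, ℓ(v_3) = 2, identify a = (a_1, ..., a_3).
a = (2, -2, -3)

Write a = (a_1, ..., a_3) in the standard basis. For each basis vector v_i, ℓ(v_i) = <v_i, a> is a linear equation in the a_j's. Collect the n equations into a matrix system V a = ℓ, where row i of V is v_i (expressed in the standard basis). Since V is invertible (lower-triangular with 1s on the diagonal, up to permutation), solve by back-substitution:
  V =
[[0, 1, 0],
 [-1, 1, 1],
 [1, 0, 0]]
  V a = (-2, -7, 2)
Solving gives a = (2, -2, -3).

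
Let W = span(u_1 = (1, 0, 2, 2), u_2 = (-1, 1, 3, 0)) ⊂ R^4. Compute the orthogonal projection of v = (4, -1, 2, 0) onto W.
proj_W(v) = (57/37, -31/74, 73/74, 83/37)

Set up U = [u_1 | ... | u_2] ∈ R^(4×2). The projector onto W = col(U) is P = U (U^T U)^(-1) U^T.
Compute U^T U =
  [9, 5]
  [5, 11],
and U^T v = (8, 1).
Solve U^T U · c = U^T v for the coefficients: c = (83/74, -31/74). The projection is proj_W(v) = U c.
Check: (v - proj_W(v)) · u_1 = 0  (should be 0).
Check: (v - proj_W(v)) · u_2 = 0  (should be 0).
Result: proj_W(v) = (57/37, -31/74, 73/74, 83/37).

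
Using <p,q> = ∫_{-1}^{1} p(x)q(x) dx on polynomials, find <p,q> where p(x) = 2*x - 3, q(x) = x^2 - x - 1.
<p,q> = 8/3

Expand the product: p(x)·q(x) = 2*x^3 - 5*x^2 + x + 3.
∫_{-1}^{1} of each monomial x^k gives [2/(k+1) if k even, 0 if k odd]. Integrating term-by-term (or equivalently evaluating the antiderivative F(x) = x^4/2 - 5*x^3/3 + x^2/2 + 3*x at the endpoints):
  F(1) − F(−1) = 7/3 − (-1/3) = 8/3.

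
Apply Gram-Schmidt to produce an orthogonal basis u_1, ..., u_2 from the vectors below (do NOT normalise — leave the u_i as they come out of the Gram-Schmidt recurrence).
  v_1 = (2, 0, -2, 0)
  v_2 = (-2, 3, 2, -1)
Orthogonal basis:
  u_1 = (2, 0, -2, 0)
  u_2 = (0, 3, 0, -1)

Apply the Gram-Schmidt recurrence
  u_1 = v_1
  u_i = v_i − Σ_{j<i} ((v_i · u_j) / (u_j · u_j)) · u_j.

Step by step this gives:
  u_1 = (2, 0, -2, 0)
  u_2 = (0, 3, 0, -1)

Orthogonality check:
  u_2 · u_1 = 0 (should be 0)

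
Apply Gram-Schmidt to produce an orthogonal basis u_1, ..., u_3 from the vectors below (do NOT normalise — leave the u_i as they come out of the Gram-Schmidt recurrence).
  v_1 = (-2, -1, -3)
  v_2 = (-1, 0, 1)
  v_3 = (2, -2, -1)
Orthogonal basis:
  u_1 = (-2, -1, -3)
  u_2 = (-8/7, -1/14, 11/14)
  u_3 = (11/27, -55/27, 11/27)

Apply the Gram-Schmidt recurrence
  u_1 = v_1
  u_i = v_i − Σ_{j<i} ((v_i · u_j) / (u_j · u_j)) · u_j.

Step by step this gives:
  u_1 = (-2, -1, -3)
  u_2 = (-8/7, -1/14, 11/14)
  u_3 = (11/27, -55/27, 11/27)

Orthogonality check:
  u_2 · u_1 = 0 (should be 0)
  u_3 · u_1 = 0 (should be 0)
  u_3 · u_2 = 0 (should be 0)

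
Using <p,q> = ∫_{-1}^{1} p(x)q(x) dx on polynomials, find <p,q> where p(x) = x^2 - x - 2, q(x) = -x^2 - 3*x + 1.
<p,q> = -2/5

Expand the product: p(x)·q(x) = -x^4 - 2*x^3 + 6*x^2 + 5*x - 2.
∫_{-1}^{1} of each monomial x^k gives [2/(k+1) if k even, 0 if k odd]. Integrating term-by-term (or equivalently evaluating the antiderivative F(x) = -x^5/5 - x^4/2 + 2*x^3 + 5*x^2/2 - 2*x at the endpoints):
  F(1) − F(−1) = 9/5 − (11/5) = -2/5.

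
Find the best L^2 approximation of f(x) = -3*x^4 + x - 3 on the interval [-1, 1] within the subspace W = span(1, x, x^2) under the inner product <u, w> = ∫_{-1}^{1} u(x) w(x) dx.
g(x) = -18*x^2/7 + x - 96/35

The best approximation g ∈ W is the orthogonal projection of f onto W. Writing g = a_0 + a_1 x + a_2 x^2, the coefficients solve the normal equations G · a = b where
  G_{ij} = <φ_i, φ_j> and b_i = <f, φ_i>, with φ_0 = 1, φ_1 = x, φ_2 = x^2.
G =
  [2, 0, 2/3]
  [0, 2/3, 0]
  [2/3, 0, 2/5],
b = (-36/5, 2/3, -20/7).
Solving gives a_0 = -96/35, a_1 = 1, a_2 = -18/7, so
  g(x) = -18*x^2/7 + x - 96/35.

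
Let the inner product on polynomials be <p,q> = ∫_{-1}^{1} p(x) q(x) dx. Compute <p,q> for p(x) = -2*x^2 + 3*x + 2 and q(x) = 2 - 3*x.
<p,q> = -2/3

Expand the product: p(x)·q(x) = 6*x^3 - 13*x^2 + 4.
∫_{-1}^{1} of each monomial x^k gives [2/(k+1) if k even, 0 if k odd]. Integrating term-by-term (or equivalently evaluating the antiderivative F(x) = 3*x^4/2 - 13*x^3/3 + 4*x at the endpoints):
  F(1) − F(−1) = 7/6 − (11/6) = -2/3.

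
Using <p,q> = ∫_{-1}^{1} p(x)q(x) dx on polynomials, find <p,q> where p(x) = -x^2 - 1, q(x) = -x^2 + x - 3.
<p,q> = 136/15

Expand the product: p(x)·q(x) = x^4 - x^3 + 4*x^2 - x + 3.
∫_{-1}^{1} of each monomial x^k gives [2/(k+1) if k even, 0 if k odd]. Integrating term-by-term (or equivalently evaluating the antiderivative F(x) = x^5/5 - x^4/4 + 4*x^3/3 - x^2/2 + 3*x at the endpoints):
  F(1) − F(−1) = 227/60 − (-317/60) = 136/15.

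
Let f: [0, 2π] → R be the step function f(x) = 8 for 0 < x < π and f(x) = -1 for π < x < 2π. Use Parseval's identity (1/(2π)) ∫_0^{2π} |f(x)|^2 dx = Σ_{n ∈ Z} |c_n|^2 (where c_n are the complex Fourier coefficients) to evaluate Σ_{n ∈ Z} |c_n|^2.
Σ |c_n|^2 = 65/2

Parseval equates the L^2 energy of f (normalised by 1/(2π)) with the ℓ^2 sum of its Fourier coefficients: (1/(2π)) ∫_0^{2π} |f|^2 = Σ |c_n|^2.
Compute the left side: (1/(2π)) [∫_0^π 8^2 dx + ∫_π^{2π} (-1)^2 dx] = (1/(2π)) · (64π + 1π) = (64 + 1)/2 = 65/2.
So Σ_{n ∈ Z} |c_n|^2 = 65/2.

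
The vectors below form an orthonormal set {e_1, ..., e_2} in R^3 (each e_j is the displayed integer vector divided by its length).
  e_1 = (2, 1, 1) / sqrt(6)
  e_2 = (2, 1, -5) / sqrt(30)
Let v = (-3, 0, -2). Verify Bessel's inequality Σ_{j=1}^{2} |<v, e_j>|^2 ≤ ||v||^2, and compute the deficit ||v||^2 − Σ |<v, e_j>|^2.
Σ |<v, e_j>|^2 = 56/5; ||v||^2 = 13; deficit = 9/5

Write each e_j = u_j / sqrt(<u_j, u_j>) where u_j is the displayed integer vector. Then <v, e_j> = <v, u_j> / sqrt(<u_j, u_j>), so |<v, e_j>|^2 = <v, u_j>^2 / <u_j, u_j>.
Coefficients: <v, e_1> = -8/sqrt(6), <v, e_2> = 4/sqrt(30).
Square and sum: Σ |<v, e_j>|^2 = 56/5.
Compute ||v||^2 = v·v = 13.
Deficit = 13 − 56/5 = 9/5 ≥ 0, confirming Bessel's inequality. (The deficit equals ||v − Σ <v,e_j> e_j||^2, the squared distance from v to span{e_j}.)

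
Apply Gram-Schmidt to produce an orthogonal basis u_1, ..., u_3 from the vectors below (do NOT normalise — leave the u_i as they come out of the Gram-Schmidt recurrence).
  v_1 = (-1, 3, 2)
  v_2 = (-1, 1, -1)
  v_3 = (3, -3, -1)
Orthogonal basis:
  u_1 = (-1, 3, 2)
  u_2 = (-6/7, 4/7, -9/7)
  u_3 = (20/19, 12/19, -8/19)

Apply the Gram-Schmidt recurrence
  u_1 = v_1
  u_i = v_i − Σ_{j<i} ((v_i · u_j) / (u_j · u_j)) · u_j.

Step by step this gives:
  u_1 = (-1, 3, 2)
  u_2 = (-6/7, 4/7, -9/7)
  u_3 = (20/19, 12/19, -8/19)

Orthogonality check:
  u_2 · u_1 = 0 (should be 0)
  u_3 · u_1 = 0 (should be 0)
  u_3 · u_2 = 0 (should be 0)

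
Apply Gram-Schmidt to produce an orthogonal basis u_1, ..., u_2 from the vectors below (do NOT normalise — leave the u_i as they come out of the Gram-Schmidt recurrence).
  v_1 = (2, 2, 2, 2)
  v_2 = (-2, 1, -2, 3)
Orthogonal basis:
  u_1 = (2, 2, 2, 2)
  u_2 = (-2, 1, -2, 3)

Apply the Gram-Schmidt recurrence
  u_1 = v_1
  u_i = v_i − Σ_{j<i} ((v_i · u_j) / (u_j · u_j)) · u_j.

Step by step this gives:
  u_1 = (2, 2, 2, 2)
  u_2 = (-2, 1, -2, 3)

Orthogonality check:
  u_2 · u_1 = 0 (should be 0)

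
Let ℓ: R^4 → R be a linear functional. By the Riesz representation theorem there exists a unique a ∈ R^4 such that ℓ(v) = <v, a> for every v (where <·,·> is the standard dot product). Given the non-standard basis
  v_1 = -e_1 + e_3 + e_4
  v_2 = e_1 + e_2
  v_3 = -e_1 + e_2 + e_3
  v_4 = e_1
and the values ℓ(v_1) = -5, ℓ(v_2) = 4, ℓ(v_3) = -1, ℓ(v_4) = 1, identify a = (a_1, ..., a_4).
a = (1, 3, -3, -1)

Write a = (a_1, ..., a_4) in the standard basis. For each basis vector v_i, ℓ(v_i) = <v_i, a> is a linear equation in the a_j's. Collect the n equations into a matrix system V a = ℓ, where row i of V is v_i (expressed in the standard basis). Since V is invertible (lower-triangular with 1s on the diagonal, up to permutation), solve by back-substitution:
  V =
[[-1, 0, 1, 1],
 [1, 1, 0, 0],
 [-1, 1, 1, 0],
 [1, 0, 0, 0]]
  V a = (-5, 4, -1, 1)
Solving gives a = (1, 3, -3, -1).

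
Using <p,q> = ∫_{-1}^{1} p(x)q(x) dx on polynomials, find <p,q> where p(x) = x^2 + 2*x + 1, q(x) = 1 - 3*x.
<p,q> = -4/3

Expand the product: p(x)·q(x) = -3*x^3 - 5*x^2 - x + 1.
∫_{-1}^{1} of each monomial x^k gives [2/(k+1) if k even, 0 if k odd]. Integrating term-by-term (or equivalently evaluating the antiderivative F(x) = -3*x^4/4 - 5*x^3/3 - x^2/2 + x at the endpoints):
  F(1) − F(−1) = -23/12 − (-7/12) = -4/3.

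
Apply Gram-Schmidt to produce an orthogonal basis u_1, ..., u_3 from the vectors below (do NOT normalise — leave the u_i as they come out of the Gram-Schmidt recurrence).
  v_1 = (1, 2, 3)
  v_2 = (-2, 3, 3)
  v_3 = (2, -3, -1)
Orthogonal basis:
  u_1 = (1, 2, 3)
  u_2 = (-41/14, 8/7, 3/14)
  u_3 = (-42/139, -126/139, 98/139)

Apply the Gram-Schmidt recurrence
  u_1 = v_1
  u_i = v_i − Σ_{j<i} ((v_i · u_j) / (u_j · u_j)) · u_j.

Step by step this gives:
  u_1 = (1, 2, 3)
  u_2 = (-41/14, 8/7, 3/14)
  u_3 = (-42/139, -126/139, 98/139)

Orthogonality check:
  u_2 · u_1 = 0 (should be 0)
  u_3 · u_1 = 0 (should be 0)
  u_3 · u_2 = 0 (should be 0)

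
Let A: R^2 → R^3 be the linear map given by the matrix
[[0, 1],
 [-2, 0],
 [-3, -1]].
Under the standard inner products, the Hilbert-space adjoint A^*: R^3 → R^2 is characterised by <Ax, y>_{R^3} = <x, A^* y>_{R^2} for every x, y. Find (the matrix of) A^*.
A^* = A^T =
[[0, -2, -3],
 [1, 0, -1]]

For real matrices with standard dot products, the defining identity <Ax, y> = <x, A^* y> gives (Ax)^T y = x^T (A^*) y, i.e. x^T A^T y = x^T (A^*) y. Since this holds for all x, y, we must have A^* = A^T. Therefore
A^* =
[[0, -2, -3],
 [1, 0, -1]].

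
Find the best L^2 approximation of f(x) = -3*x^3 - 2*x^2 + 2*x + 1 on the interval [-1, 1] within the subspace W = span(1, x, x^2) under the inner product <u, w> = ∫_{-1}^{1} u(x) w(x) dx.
g(x) = -2*x^2 + x/5 + 1

The best approximation g ∈ W is the orthogonal projection of f onto W. Writing g = a_0 + a_1 x + a_2 x^2, the coefficients solve the normal equations G · a = b where
  G_{ij} = <φ_i, φ_j> and b_i = <f, φ_i>, with φ_0 = 1, φ_1 = x, φ_2 = x^2.
G =
  [2, 0, 2/3]
  [0, 2/3, 0]
  [2/3, 0, 2/5],
b = (2/3, 2/15, -2/15).
Solving gives a_0 = 1, a_1 = 1/5, a_2 = -2, so
  g(x) = -2*x^2 + x/5 + 1.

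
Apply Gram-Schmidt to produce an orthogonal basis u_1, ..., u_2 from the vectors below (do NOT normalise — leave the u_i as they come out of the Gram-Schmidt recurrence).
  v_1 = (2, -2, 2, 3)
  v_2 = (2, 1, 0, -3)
Orthogonal basis:
  u_1 = (2, -2, 2, 3)
  u_2 = (8/3, 1/3, 2/3, -2)

Apply the Gram-Schmidt recurrence
  u_1 = v_1
  u_i = v_i − Σ_{j<i} ((v_i · u_j) / (u_j · u_j)) · u_j.

Step by step this gives:
  u_1 = (2, -2, 2, 3)
  u_2 = (8/3, 1/3, 2/3, -2)

Orthogonality check:
  u_2 · u_1 = 0 (should be 0)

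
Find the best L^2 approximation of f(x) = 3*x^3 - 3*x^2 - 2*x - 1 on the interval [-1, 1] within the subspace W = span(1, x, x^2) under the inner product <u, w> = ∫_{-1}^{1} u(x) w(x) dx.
g(x) = -3*x^2 - x/5 - 1

The best approximation g ∈ W is the orthogonal projection of f onto W. Writing g = a_0 + a_1 x + a_2 x^2, the coefficients solve the normal equations G · a = b where
  G_{ij} = <φ_i, φ_j> and b_i = <f, φ_i>, with φ_0 = 1, φ_1 = x, φ_2 = x^2.
G =
  [2, 0, 2/3]
  [0, 2/3, 0]
  [2/3, 0, 2/5],
b = (-4, -2/15, -28/15).
Solving gives a_0 = -1, a_1 = -1/5, a_2 = -3, so
  g(x) = -3*x^2 - x/5 - 1.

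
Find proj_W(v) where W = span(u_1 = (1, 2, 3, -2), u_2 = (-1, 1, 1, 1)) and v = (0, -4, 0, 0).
proj_W(v) = (8/17, -26/17, -32/17, -2/17)

Set up U = [u_1 | ... | u_2] ∈ R^(4×2). The projector onto W = col(U) is P = U (U^T U)^(-1) U^T.
Compute U^T U =
  [18, 2]
  [2, 4],
and U^T v = (-8, -4).
Solve U^T U · c = U^T v for the coefficients: c = (-6/17, -14/17). The projection is proj_W(v) = U c.
Check: (v - proj_W(v)) · u_1 = 0  (should be 0).
Check: (v - proj_W(v)) · u_2 = 0  (should be 0).
Result: proj_W(v) = (8/17, -26/17, -32/17, -2/17).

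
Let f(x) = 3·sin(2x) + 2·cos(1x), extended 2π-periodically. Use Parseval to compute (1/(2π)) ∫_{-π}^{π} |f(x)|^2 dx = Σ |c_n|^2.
Σ |c_n|^2 = 13/2

Expand |f|^2 and use orthogonality of {sin(nx), cos(mx)} on [-π, π]:
  ∫_{-π}^{π} sin(nx)^2 dx = π, ∫ cos(mx)^2 dx = π, and cross terms integrate to 0.
So ∫_{-π}^{π} f(x)^2 dx = 3^2 · π + 2^2 · π = (9 + 4)π.
Divide by 2π: (9 + 4)/2 = 13/2.
By Parseval, this equals Σ |c_n|^2.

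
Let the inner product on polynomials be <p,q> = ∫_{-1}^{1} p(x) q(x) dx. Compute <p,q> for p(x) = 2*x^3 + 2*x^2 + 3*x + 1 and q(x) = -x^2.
<p,q> = -22/15

Expand the product: p(x)·q(x) = -2*x^5 - 2*x^4 - 3*x^3 - x^2.
∫_{-1}^{1} of each monomial x^k gives [2/(k+1) if k even, 0 if k odd]. Integrating term-by-term (or equivalently evaluating the antiderivative F(x) = -x^6/3 - 2*x^5/5 - 3*x^4/4 - x^3/3 at the endpoints):
  F(1) − F(−1) = -109/60 − (-7/20) = -22/15.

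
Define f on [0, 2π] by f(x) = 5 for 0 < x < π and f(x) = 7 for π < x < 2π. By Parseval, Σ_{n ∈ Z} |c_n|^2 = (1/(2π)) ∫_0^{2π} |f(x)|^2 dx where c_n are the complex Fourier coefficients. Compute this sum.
Σ |c_n|^2 = 37

Parseval equates the L^2 energy of f (normalised by 1/(2π)) with the ℓ^2 sum of its Fourier coefficients: (1/(2π)) ∫_0^{2π} |f|^2 = Σ |c_n|^2.
Compute the left side: (1/(2π)) [∫_0^π 5^2 dx + ∫_π^{2π} 7^2 dx] = (1/(2π)) · (25π + 49π) = (25 + 49)/2 = 37.
So Σ_{n ∈ Z} |c_n|^2 = 37.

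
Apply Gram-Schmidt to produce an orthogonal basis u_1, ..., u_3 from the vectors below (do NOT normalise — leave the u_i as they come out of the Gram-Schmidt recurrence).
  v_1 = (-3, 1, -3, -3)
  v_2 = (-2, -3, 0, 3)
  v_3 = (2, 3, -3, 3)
Orthogonal basis:
  u_1 = (-3, 1, -3, -3)
  u_2 = (-37/14, -39/14, -9/14, 33/14)
  u_3 = (63/58, 72/29, -201/58, 93/29)

Apply the Gram-Schmidt recurrence
  u_1 = v_1
  u_i = v_i − Σ_{j<i} ((v_i · u_j) / (u_j · u_j)) · u_j.

Step by step this gives:
  u_1 = (-3, 1, -3, -3)
  u_2 = (-37/14, -39/14, -9/14, 33/14)
  u_3 = (63/58, 72/29, -201/58, 93/29)

Orthogonality check:
  u_2 · u_1 = 0 (should be 0)
  u_3 · u_1 = 0 (should be 0)
  u_3 · u_2 = 0 (should be 0)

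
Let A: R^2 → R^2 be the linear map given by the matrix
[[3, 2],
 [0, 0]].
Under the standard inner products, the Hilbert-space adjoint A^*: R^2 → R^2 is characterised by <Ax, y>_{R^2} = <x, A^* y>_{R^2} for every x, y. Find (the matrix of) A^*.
A^* = A^T =
[[3, 0],
 [2, 0]]

For real matrices with standard dot products, the defining identity <Ax, y> = <x, A^* y> gives (Ax)^T y = x^T (A^*) y, i.e. x^T A^T y = x^T (A^*) y. Since this holds for all x, y, we must have A^* = A^T. Therefore
A^* =
[[3, 0],
 [2, 0]].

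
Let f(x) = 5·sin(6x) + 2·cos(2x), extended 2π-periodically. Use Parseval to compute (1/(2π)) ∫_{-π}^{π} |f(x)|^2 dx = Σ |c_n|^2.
Σ |c_n|^2 = 29/2

Expand |f|^2 and use orthogonality of {sin(nx), cos(mx)} on [-π, π]:
  ∫_{-π}^{π} sin(nx)^2 dx = π, ∫ cos(mx)^2 dx = π, and cross terms integrate to 0.
So ∫_{-π}^{π} f(x)^2 dx = 5^2 · π + 2^2 · π = (25 + 4)π.
Divide by 2π: (25 + 4)/2 = 29/2.
By Parseval, this equals Σ |c_n|^2.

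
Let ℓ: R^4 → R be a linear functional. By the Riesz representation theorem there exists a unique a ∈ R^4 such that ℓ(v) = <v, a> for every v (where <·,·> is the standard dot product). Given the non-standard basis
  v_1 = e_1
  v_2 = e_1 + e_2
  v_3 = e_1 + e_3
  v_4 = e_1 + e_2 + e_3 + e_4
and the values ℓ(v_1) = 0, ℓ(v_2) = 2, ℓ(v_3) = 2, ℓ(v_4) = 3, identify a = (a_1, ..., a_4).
a = (0, 2, 2, -1)

Write a = (a_1, ..., a_4) in the standard basis. For each basis vector v_i, ℓ(v_i) = <v_i, a> is a linear equation in the a_j's. Collect the n equations into a matrix system V a = ℓ, where row i of V is v_i (expressed in the standard basis). Since V is invertible (lower-triangular with 1s on the diagonal, up to permutation), solve by back-substitution:
  V =
[[1, 0, 0, 0],
 [1, 1, 0, 0],
 [1, 0, 1, 0],
 [1, 1, 1, 1]]
  V a = (0, 2, 2, 3)
Solving gives a = (0, 2, 2, -1).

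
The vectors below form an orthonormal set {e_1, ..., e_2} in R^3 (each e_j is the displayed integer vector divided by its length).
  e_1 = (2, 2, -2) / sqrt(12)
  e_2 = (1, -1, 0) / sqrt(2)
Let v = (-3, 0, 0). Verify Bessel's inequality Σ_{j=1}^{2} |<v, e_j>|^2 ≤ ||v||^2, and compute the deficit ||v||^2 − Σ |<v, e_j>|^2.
Σ |<v, e_j>|^2 = 15/2; ||v||^2 = 9; deficit = 3/2

Write each e_j = u_j / sqrt(<u_j, u_j>) where u_j is the displayed integer vector. Then <v, e_j> = <v, u_j> / sqrt(<u_j, u_j>), so |<v, e_j>|^2 = <v, u_j>^2 / <u_j, u_j>.
Coefficients: <v, e_1> = -6/sqrt(12), <v, e_2> = -3/sqrt(2).
Square and sum: Σ |<v, e_j>|^2 = 15/2.
Compute ||v||^2 = v·v = 9.
Deficit = 9 − 15/2 = 3/2 ≥ 0, confirming Bessel's inequality. (The deficit equals ||v − Σ <v,e_j> e_j||^2, the squared distance from v to span{e_j}.)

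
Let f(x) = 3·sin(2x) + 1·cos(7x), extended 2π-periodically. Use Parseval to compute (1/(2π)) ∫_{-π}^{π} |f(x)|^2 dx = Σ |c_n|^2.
Σ |c_n|^2 = 5

Expand |f|^2 and use orthogonality of {sin(nx), cos(mx)} on [-π, π]:
  ∫_{-π}^{π} sin(nx)^2 dx = π, ∫ cos(mx)^2 dx = π, and cross terms integrate to 0.
So ∫_{-π}^{π} f(x)^2 dx = 3^2 · π + 1^2 · π = (9 + 1)π.
Divide by 2π: (9 + 1)/2 = 5.
By Parseval, this equals Σ |c_n|^2.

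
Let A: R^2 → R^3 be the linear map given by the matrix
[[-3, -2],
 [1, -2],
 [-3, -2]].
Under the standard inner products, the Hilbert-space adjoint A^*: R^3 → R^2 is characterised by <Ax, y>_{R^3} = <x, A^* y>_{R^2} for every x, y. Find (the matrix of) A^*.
A^* = A^T =
[[-3, 1, -3],
 [-2, -2, -2]]

For real matrices with standard dot products, the defining identity <Ax, y> = <x, A^* y> gives (Ax)^T y = x^T (A^*) y, i.e. x^T A^T y = x^T (A^*) y. Since this holds for all x, y, we must have A^* = A^T. Therefore
A^* =
[[-3, 1, -3],
 [-2, -2, -2]].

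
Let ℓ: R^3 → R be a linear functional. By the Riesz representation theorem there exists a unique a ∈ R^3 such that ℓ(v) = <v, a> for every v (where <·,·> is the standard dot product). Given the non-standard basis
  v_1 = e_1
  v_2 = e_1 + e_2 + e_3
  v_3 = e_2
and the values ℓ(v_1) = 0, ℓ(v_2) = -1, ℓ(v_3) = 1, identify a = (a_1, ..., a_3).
a = (0, 1, -2)

Write a = (a_1, ..., a_3) in the standard basis. For each basis vector v_i, ℓ(v_i) = <v_i, a> is a linear equation in the a_j's. Collect the n equations into a matrix system V a = ℓ, where row i of V is v_i (expressed in the standard basis). Since V is invertible (lower-triangular with 1s on the diagonal, up to permutation), solve by back-substitution:
  V =
[[1, 0, 0],
 [1, 1, 1],
 [0, 1, 0]]
  V a = (0, -1, 1)
Solving gives a = (0, 1, -2).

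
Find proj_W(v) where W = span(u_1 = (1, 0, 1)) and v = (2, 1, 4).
proj_W(v) = (3, 0, 3)

Set up U = [u_1 | ... | u_1] ∈ R^(3×1). The projector onto W = col(U) is P = U (U^T U)^(-1) U^T.
Compute U^T U =
  [2],
and U^T v = (6).
Solve U^T U · c = U^T v for the coefficients: c = (3). The projection is proj_W(v) = U c.
Check: (v - proj_W(v)) · u_1 = 0  (should be 0).
Result: proj_W(v) = (3, 0, 3).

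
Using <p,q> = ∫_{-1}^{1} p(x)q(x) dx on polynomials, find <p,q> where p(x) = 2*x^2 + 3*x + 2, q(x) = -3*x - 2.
<p,q> = -50/3

Expand the product: p(x)·q(x) = -6*x^3 - 13*x^2 - 12*x - 4.
∫_{-1}^{1} of each monomial x^k gives [2/(k+1) if k even, 0 if k odd]. Integrating term-by-term (or equivalently evaluating the antiderivative F(x) = -3*x^4/2 - 13*x^3/3 - 6*x^2 - 4*x at the endpoints):
  F(1) − F(−1) = -95/6 − (5/6) = -50/3.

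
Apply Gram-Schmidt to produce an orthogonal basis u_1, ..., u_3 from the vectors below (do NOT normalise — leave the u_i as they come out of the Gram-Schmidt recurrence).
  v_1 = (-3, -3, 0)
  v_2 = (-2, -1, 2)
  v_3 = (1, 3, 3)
Orthogonal basis:
  u_1 = (-3, -3, 0)
  u_2 = (-1/2, 1/2, 2)
  u_3 = (-2/9, 2/9, -1/9)

Apply the Gram-Schmidt recurrence
  u_1 = v_1
  u_i = v_i − Σ_{j<i} ((v_i · u_j) / (u_j · u_j)) · u_j.

Step by step this gives:
  u_1 = (-3, -3, 0)
  u_2 = (-1/2, 1/2, 2)
  u_3 = (-2/9, 2/9, -1/9)

Orthogonality check:
  u_2 · u_1 = 0 (should be 0)
  u_3 · u_1 = 0 (should be 0)
  u_3 · u_2 = 0 (should be 0)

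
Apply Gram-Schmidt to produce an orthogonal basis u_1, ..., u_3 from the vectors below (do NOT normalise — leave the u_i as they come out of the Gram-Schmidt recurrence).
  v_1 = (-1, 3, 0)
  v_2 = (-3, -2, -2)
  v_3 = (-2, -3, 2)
Orthogonal basis:
  u_1 = (-1, 3, 0)
  u_2 = (-33/10, -11/10, -2)
  u_3 = (-240/161, -80/161, 440/161)

Apply the Gram-Schmidt recurrence
  u_1 = v_1
  u_i = v_i − Σ_{j<i} ((v_i · u_j) / (u_j · u_j)) · u_j.

Step by step this gives:
  u_1 = (-1, 3, 0)
  u_2 = (-33/10, -11/10, -2)
  u_3 = (-240/161, -80/161, 440/161)

Orthogonality check:
  u_2 · u_1 = 0 (should be 0)
  u_3 · u_1 = 0 (should be 0)
  u_3 · u_2 = 0 (should be 0)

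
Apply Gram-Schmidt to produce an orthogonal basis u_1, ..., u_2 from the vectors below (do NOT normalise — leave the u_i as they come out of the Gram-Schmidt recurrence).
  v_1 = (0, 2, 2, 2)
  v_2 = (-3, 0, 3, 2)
Orthogonal basis:
  u_1 = (0, 2, 2, 2)
  u_2 = (-3, -5/3, 4/3, 1/3)

Apply the Gram-Schmidt recurrence
  u_1 = v_1
  u_i = v_i − Σ_{j<i} ((v_i · u_j) / (u_j · u_j)) · u_j.

Step by step this gives:
  u_1 = (0, 2, 2, 2)
  u_2 = (-3, -5/3, 4/3, 1/3)

Orthogonality check:
  u_2 · u_1 = 0 (should be 0)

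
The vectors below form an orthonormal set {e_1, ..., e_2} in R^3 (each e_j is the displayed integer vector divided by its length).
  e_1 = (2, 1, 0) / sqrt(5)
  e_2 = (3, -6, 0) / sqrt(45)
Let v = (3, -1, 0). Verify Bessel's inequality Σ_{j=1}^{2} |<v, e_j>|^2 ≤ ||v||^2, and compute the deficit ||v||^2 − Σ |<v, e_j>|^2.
Σ |<v, e_j>|^2 = 10; ||v||^2 = 10; deficit = 0

Write each e_j = u_j / sqrt(<u_j, u_j>) where u_j is the displayed integer vector. Then <v, e_j> = <v, u_j> / sqrt(<u_j, u_j>), so |<v, e_j>|^2 = <v, u_j>^2 / <u_j, u_j>.
Coefficients: <v, e_1> = 5/sqrt(5), <v, e_2> = 15/sqrt(45).
Square and sum: Σ |<v, e_j>|^2 = 10.
Compute ||v||^2 = v·v = 10.
Deficit = 10 − 10 = 0 ≥ 0, confirming Bessel's inequality. (The deficit equals ||v − Σ <v,e_j> e_j||^2, the squared distance from v to span{e_j}.)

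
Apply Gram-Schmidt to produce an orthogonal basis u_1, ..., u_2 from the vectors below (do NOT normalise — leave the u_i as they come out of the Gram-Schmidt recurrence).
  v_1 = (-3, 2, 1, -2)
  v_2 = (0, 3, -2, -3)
Orthogonal basis:
  u_1 = (-3, 2, 1, -2)
  u_2 = (5/3, 17/9, -23/9, -17/9)

Apply the Gram-Schmidt recurrence
  u_1 = v_1
  u_i = v_i − Σ_{j<i} ((v_i · u_j) / (u_j · u_j)) · u_j.

Step by step this gives:
  u_1 = (-3, 2, 1, -2)
  u_2 = (5/3, 17/9, -23/9, -17/9)

Orthogonality check:
  u_2 · u_1 = 0 (should be 0)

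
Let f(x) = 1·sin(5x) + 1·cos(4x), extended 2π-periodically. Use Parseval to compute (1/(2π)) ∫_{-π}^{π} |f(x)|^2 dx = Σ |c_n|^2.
Σ |c_n|^2 = 1

Expand |f|^2 and use orthogonality of {sin(nx), cos(mx)} on [-π, π]:
  ∫_{-π}^{π} sin(nx)^2 dx = π, ∫ cos(mx)^2 dx = π, and cross terms integrate to 0.
So ∫_{-π}^{π} f(x)^2 dx = 1^2 · π + 1^2 · π = (1 + 1)π.
Divide by 2π: (1 + 1)/2 = 1.
By Parseval, this equals Σ |c_n|^2.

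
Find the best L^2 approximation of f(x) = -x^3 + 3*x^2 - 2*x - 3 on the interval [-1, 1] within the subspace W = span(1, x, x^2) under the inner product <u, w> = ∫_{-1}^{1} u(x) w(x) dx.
g(x) = 3*x^2 - 13*x/5 - 3

The best approximation g ∈ W is the orthogonal projection of f onto W. Writing g = a_0 + a_1 x + a_2 x^2, the coefficients solve the normal equations G · a = b where
  G_{ij} = <φ_i, φ_j> and b_i = <f, φ_i>, with φ_0 = 1, φ_1 = x, φ_2 = x^2.
G =
  [2, 0, 2/3]
  [0, 2/3, 0]
  [2/3, 0, 2/5],
b = (-4, -26/15, -4/5).
Solving gives a_0 = -3, a_1 = -13/5, a_2 = 3, so
  g(x) = 3*x^2 - 13*x/5 - 3.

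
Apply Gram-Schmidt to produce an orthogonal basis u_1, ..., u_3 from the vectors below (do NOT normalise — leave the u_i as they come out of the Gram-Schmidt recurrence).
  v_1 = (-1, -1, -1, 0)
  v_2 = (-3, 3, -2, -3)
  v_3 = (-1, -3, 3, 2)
Orthogonal basis:
  u_1 = (-1, -1, -1, 0)
  u_2 = (-7/3, 11/3, -4/3, -3)
  u_3 = (-190/89, -32/89, 222/89, 10/89)

Apply the Gram-Schmidt recurrence
  u_1 = v_1
  u_i = v_i − Σ_{j<i} ((v_i · u_j) / (u_j · u_j)) · u_j.

Step by step this gives:
  u_1 = (-1, -1, -1, 0)
  u_2 = (-7/3, 11/3, -4/3, -3)
  u_3 = (-190/89, -32/89, 222/89, 10/89)

Orthogonality check:
  u_2 · u_1 = 0 (should be 0)
  u_3 · u_1 = 0 (should be 0)
  u_3 · u_2 = 0 (should be 0)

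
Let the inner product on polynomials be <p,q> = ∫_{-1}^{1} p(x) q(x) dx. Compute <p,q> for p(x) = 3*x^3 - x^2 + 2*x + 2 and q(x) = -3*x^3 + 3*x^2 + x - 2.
<p,q> = -662/105

Expand the product: p(x)·q(x) = -9*x^6 + 12*x^5 - 6*x^4 - 7*x^3 + 10*x^2 - 2*x - 4.
∫_{-1}^{1} of each monomial x^k gives [2/(k+1) if k even, 0 if k odd]. Integrating term-by-term (or equivalently evaluating the antiderivative F(x) = -9*x^7/7 + 2*x^6 - 6*x^5/5 - 7*x^4/4 + 10*x^3/3 - x^2 - 4*x at the endpoints):
  F(1) − F(−1) = -1639/420 − (1009/420) = -662/105.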